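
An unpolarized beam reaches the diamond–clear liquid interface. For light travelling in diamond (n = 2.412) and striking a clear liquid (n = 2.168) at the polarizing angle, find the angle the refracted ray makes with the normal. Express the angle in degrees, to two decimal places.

θ_t ≈ 48.05°

First find Brewster's angle: tan θ_B = 2.168/2.412 = 0.8988, giving θ_B = 41.95°.
The refracted ray is perpendicular to the reflected ray, so θ_t = 90° − θ_B = 48.05°.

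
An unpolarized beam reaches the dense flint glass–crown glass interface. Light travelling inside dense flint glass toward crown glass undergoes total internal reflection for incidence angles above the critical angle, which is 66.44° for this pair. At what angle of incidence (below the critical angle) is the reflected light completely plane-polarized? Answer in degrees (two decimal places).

sin θ_c = n₂/n₁, so n₂/n₁ = sin 66.44° = 0.9166.
Brewster: tan θ_B = n₂/n₁ = 0.9166.
θ_B = arctan(0.9166) = 42.51°.

θ_B ≈ 42.51°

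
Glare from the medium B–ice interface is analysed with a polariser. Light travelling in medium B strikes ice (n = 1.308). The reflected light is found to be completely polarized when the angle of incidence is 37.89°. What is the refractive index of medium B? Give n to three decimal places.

Full polarization of the reflected beam means tan θ_B = n₂/n₁, where n₁ is the incident medium (medium B).
n₁ = n₂ / tan θ_B = 1.308 / tan 37.89° = 1.681.

n ≈ 1.681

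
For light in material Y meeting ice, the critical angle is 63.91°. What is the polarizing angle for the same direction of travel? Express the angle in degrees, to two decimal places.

θ_B ≈ 41.93°

At the critical angle sin θ_c = n₂/n₁, giving n₂/n₁ = sin 63.91° = 0.8981.
Then tan θ_B = n₂/n₁ = 0.8981, so θ_B = arctan 0.8981 = 41.93°.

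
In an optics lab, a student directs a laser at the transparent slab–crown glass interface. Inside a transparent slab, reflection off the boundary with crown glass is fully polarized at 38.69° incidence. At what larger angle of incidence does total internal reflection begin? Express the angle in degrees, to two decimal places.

n₂/n₁ = tan 38.69° = 0.8009; the critical angle satisfies sin θ_c = n₂/n₁.
θ_c = arcsin(0.8009) = 53.21°.

θ_c ≈ 53.21°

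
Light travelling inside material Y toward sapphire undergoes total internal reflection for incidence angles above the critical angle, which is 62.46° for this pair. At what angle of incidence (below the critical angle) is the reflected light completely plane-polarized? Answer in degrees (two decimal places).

n₂/n₁ = sin θ_c = sin 62.46° = 0.8867.
tan θ_B equals the same ratio, so θ_B = arctan(0.8867) = 41.56°.

θ_B ≈ 41.56°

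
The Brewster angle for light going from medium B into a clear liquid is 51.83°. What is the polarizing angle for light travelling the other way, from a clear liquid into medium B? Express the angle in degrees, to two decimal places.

The two Brewster angles are complementary: θ_B' = 90° − θ_B = 90° − 51.83° = 38.17°.

θ_B' ≈ 38.17°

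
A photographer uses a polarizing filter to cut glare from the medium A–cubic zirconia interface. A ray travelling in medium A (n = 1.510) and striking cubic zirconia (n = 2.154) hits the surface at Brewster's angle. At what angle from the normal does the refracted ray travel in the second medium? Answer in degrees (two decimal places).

θ_t ≈ 35.03°

First find Brewster's angle: tan θ_B = 2.154/1.510 = 1.4265, giving θ_B = 54.97°.
Since θ_B + θ_t = 90° at Brewster incidence, θ_t = 90° − 54.97° = 35.03°.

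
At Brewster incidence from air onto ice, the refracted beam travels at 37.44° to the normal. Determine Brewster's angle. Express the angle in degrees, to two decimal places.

At Brewster's angle the reflected and refracted rays are perpendicular, so θ_B + θ_t = 90°.
So θ_B = 90° − θ_t = 90° − 37.44° = 52.56°.

θ_B ≈ 52.56°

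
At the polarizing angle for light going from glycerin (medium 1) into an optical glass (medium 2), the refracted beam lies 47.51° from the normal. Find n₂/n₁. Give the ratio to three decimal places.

n₂/n₁ ≈ 0.916

At Brewster incidence θ_B = 90° − θ_t = 90° − 47.51° = 42.49°.
tan θ_B = n₂/n₁, so n₂/n₁ = tan 42.49° = 0.916.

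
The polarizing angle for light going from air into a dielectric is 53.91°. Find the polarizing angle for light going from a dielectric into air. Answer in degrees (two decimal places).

θ_B' ≈ 36.09°

Reversing the direction swaps n₁ and n₂, so tan θ_B' = 1/tan θ_B and θ_B' = 90° − θ_B.
Hence θ_B' = 90° − 53.91° = 36.09°.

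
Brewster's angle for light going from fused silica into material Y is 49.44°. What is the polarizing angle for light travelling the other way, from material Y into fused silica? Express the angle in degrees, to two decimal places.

θ_B' ≈ 40.56°

The two Brewster angles are complementary: θ_B' = 90° − θ_B = 90° − 49.44° = 40.56°.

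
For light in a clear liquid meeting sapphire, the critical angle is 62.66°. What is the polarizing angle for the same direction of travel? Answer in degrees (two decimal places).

θ_B ≈ 41.61°

sin θ_c = n₂/n₁, so n₂/n₁ = sin 62.66° = 0.8883.
Brewster: tan θ_B = n₂/n₁ = 0.8883.
θ_B = arctan(0.8883) = 41.61°.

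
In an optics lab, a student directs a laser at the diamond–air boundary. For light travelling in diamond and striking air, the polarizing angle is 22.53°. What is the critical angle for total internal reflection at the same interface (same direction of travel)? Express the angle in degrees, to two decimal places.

tan θ_B = n₂/n₁ = tan 22.53° = 0.4148.
Total internal reflection: sin θ_c = n₂/n₁ = 0.4148.
θ_c = arcsin(0.4148) = 24.51°.

θ_c ≈ 24.51°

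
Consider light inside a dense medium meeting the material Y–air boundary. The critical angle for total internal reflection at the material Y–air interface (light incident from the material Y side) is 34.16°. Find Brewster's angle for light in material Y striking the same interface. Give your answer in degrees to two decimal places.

θ_B ≈ 29.31°

sin θ_c = n₂/n₁, so n₂/n₁ = sin 34.16° = 0.5615.
Brewster: tan θ_B = n₂/n₁ = 0.5615.
θ_B = arctan(0.5615) = 29.31°.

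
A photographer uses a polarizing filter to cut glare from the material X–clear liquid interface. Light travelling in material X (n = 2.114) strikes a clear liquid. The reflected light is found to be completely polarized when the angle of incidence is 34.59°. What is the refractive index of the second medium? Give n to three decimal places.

n ≈ 1.458

Full polarization of the reflected beam means tan θ_B = n₂/n₁, where n₁ is the incident medium (material X).
n₂ = n₁ tan θ_B = 2.114 × tan 34.59° = 1.458.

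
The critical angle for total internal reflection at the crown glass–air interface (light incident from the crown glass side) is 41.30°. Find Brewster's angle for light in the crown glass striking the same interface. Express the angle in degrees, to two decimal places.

θ_B ≈ 33.42°

At the critical angle sin θ_c = n₂/n₁, giving n₂/n₁ = sin 41.30° = 0.6600.
Then tan θ_B = n₂/n₁ = 0.6600, so θ_B = arctan 0.6600 = 33.42°.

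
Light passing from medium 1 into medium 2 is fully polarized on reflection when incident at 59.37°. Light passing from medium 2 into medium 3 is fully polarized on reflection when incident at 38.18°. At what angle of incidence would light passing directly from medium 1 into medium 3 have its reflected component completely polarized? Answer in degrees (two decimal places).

tan θ_B(1→2) = n₂/n₁ = tan 59.37° = 1.6889.
tan θ_B(2→3) = n₃/n₂ = tan 38.18° = 0.7864.
Multiplying, n₃/n₁ = 1.6889 × 0.7864 = 1.3281, and θ_B(1→3) = arctan 1.3281 = 53.02°.

θ_B ≈ 53.02°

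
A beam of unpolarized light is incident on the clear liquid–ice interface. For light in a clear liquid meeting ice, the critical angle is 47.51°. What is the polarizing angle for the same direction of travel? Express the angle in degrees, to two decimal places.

θ_B ≈ 36.40°

At the critical angle sin θ_c = n₂/n₁, giving n₂/n₁ = sin 47.51° = 0.7374.
Then tan θ_B = n₂/n₁ = 0.7374, so θ_B = arctan 0.7374 = 36.40°.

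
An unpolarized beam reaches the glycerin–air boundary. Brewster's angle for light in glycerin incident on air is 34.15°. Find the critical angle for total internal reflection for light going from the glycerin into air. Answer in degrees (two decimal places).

θ_c ≈ 42.71°

tan θ_B = n₂/n₁ = tan 34.15° = 0.6783.
Total internal reflection: sin θ_c = n₂/n₁ = 0.6783.
θ_c = arcsin(0.6783) = 42.71°.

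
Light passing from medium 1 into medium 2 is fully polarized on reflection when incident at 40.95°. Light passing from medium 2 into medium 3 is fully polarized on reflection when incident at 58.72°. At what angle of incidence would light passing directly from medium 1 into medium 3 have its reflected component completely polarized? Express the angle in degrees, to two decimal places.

n₂/n₁ = tan 40.95° = 0.8678 and n₃/n₂ = tan 58.72° = 1.6460.
Multiplying, n₃/n₁ = 0.8678 × 1.6460 = 1.4283, and θ_B(1→3) = arctan 1.4283 = 55.00°.

θ_B ≈ 55.00°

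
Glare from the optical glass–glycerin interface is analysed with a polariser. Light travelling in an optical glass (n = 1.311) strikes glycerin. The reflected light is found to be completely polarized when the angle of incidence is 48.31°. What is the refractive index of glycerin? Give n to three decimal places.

At Brewster's angle, tan θ_B = n₂/n₁ with n₁ on the incident side (an optical glass) and n₂ on the transmitted side (glycerin).
n₂ = n₁ tan θ_B = 1.311 × tan 48.31° = 1.472.

n ≈ 1.472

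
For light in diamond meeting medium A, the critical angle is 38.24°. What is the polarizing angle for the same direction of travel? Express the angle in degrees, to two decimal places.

θ_B ≈ 31.76°

At the critical angle sin θ_c = n₂/n₁, giving n₂/n₁ = sin 38.24° = 0.6190.
Then tan θ_B = n₂/n₁ = 0.6190, so θ_B = arctan 0.6190 = 31.76°.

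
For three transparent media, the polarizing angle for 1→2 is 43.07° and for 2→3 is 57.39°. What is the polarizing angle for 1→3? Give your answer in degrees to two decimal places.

θ_B ≈ 55.61°

Each Brewster angle gives a ratio: n₂/n₁ = tan 43.07° = 0.9348, n₃/n₂ = tan 57.39° = 1.5631.
So n₃/n₁ = (n₂/n₁)(n₃/n₂) = 0.9348 × 1.5631 = 1.4611.
θ_B(1→3) = arctan(1.4611) = 55.61°.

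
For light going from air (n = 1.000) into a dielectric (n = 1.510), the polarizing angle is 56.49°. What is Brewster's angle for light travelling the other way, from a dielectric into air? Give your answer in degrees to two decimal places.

Reversing the direction swaps n₁ and n₂, so tan θ_B' = 1/tan θ_B and θ_B' = 90° − θ_B.
Hence θ_B' = 90° − 56.49° = 33.51°.

θ_B' ≈ 33.51°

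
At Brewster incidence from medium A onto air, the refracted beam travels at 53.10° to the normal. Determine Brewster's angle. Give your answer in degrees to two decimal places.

At Brewster's angle the reflected and refracted rays are perpendicular, so θ_B + θ_t = 90°.
So θ_B = 90° − θ_t = 90° − 53.10° = 36.90°.

θ_B ≈ 36.90°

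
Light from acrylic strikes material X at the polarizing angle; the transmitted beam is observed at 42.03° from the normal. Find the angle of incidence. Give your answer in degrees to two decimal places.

Since the reflected and refracted rays are at right angles at the polarizing angle, θ_B + θ_t = 90°.
θ_B = 90° − 42.03° = 47.97°.

θ_B ≈ 47.97°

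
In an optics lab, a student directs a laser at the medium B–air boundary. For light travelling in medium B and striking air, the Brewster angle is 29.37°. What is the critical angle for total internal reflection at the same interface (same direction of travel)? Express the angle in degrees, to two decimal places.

θ_c ≈ 34.25°

tan θ_B = n₂/n₁ = tan 29.37° = 0.5628.
Total internal reflection: sin θ_c = n₂/n₁ = 0.5628.
θ_c = arcsin(0.5628) = 34.25°.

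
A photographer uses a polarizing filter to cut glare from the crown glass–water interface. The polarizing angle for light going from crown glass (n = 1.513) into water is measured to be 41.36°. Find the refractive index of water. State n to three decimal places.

n ≈ 1.332

Full polarization of the reflected beam means tan θ_B = n₂/n₁, where n₁ is the incident medium (crown glass).
n₂ = n₁ tan θ_B = 1.513 × tan 41.36° = 1.332.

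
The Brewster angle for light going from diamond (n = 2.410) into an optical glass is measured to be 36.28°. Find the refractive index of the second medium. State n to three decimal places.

Brewster's law: tan θ_B = n₂/n₁ (light incident in diamond, refracted into an optical glass).
n₂ = n₁ tan θ_B = 2.410 × tan 36.28° = 1.769.

n ≈ 1.769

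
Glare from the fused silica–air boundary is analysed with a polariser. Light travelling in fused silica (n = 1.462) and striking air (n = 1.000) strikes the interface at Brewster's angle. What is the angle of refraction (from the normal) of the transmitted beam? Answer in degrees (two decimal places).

θ_t ≈ 55.63°

First find Brewster's angle: tan θ_B = 1.000/1.462 = 0.6840, giving θ_B = 34.37°.
At Brewster's angle the reflected and refracted rays are perpendicular, so θ_t = 90° − θ_B = 90° − 34.37° = 55.63°.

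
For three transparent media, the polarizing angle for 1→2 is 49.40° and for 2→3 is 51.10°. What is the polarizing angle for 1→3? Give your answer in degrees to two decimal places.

Each Brewster angle gives a ratio: n₂/n₁ = tan 49.40° = 1.1667, n₃/n₂ = tan 51.10° = 1.2393.
Multiplying, n₃/n₁ = 1.1667 × 1.2393 = 1.4459, and θ_B(1→3) = arctan 1.4459 = 55.33°.

θ_B ≈ 55.33°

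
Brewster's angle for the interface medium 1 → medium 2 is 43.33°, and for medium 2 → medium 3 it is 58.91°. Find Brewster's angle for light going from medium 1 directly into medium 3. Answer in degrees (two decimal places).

tan θ_B(1→2) = n₂/n₁ = tan 43.33° = 0.9433.
tan θ_B(2→3) = n₃/n₂ = tan 58.91° = 1.6584.
Multiplying, n₃/n₁ = 0.9433 × 1.6584 = 1.5644, and θ_B(1→3) = arctan 1.5644 = 57.41°.

θ_B ≈ 57.41°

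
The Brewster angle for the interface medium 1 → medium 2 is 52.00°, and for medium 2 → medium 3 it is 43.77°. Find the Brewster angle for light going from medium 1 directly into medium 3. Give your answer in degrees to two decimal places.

θ_B ≈ 50.80°

n₂/n₁ = tan 52.00° = 1.2799 and n₃/n₂ = tan 43.77° = 0.9580.
n₃/n₁ = 1.2261. Then tan θ_B(1→3) = n₃/n₁, so θ_B(1→3) = arctan(1.2261) = 50.80°.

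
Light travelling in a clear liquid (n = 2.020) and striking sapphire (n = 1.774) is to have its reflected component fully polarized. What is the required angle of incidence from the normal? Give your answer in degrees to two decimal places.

θ_B ≈ 41.29°

The reflected p-component vanishes when tan θ_B = n₂/n₁.
Here n₂/n₁ = 1.774/2.020 = 0.8782, and Brewster's law gives tan θ_B = n₂/n₁.
θ_B = arctan(0.8782) = 41.29°.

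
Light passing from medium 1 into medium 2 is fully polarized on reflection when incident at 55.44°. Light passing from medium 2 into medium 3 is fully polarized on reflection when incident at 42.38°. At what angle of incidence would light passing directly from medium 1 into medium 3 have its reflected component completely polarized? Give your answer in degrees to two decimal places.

θ_B ≈ 52.95°

tan θ_B(1→2) = n₂/n₁ = tan 55.44° = 1.4517.
tan θ_B(2→3) = n₃/n₂ = tan 42.38° = 0.9125.
Multiplying, n₃/n₁ = 1.4517 × 0.9125 = 1.3247, and θ_B(1→3) = arctan 1.3247 = 52.95°.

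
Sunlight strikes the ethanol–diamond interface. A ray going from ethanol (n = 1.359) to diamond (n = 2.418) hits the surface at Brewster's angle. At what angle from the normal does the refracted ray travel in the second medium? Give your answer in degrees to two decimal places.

θ_t ≈ 29.34°

tan θ_B = n₂/n₁ = 2.418/1.359 = 1.7792, so θ_B = 60.66°.
The refracted ray is perpendicular to the reflected ray, so θ_t = 90° − θ_B = 29.34°.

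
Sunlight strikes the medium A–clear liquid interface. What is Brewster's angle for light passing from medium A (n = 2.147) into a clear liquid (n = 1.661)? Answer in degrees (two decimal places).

θ_B ≈ 37.73°

At Brewster's angle the reflected and refracted rays are perpendicular, which with Snell's law gives tan θ_B = n₂/n₁.
Brewster's condition: tan θ_B = n₂/n₁ = 1.661/2.147 = 0.7736. Taking the arctangent, θ_B = 37.73°.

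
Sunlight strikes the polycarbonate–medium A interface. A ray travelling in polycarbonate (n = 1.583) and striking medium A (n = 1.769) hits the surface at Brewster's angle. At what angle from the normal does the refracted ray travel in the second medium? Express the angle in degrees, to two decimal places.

θ_t ≈ 41.82°

tan θ_B = n₂/n₁ = 1.769/1.583 = 1.1175, so θ_B = 48.18°.
The refracted ray is perpendicular to the reflected ray, so θ_t = 90° − θ_B = 41.82°.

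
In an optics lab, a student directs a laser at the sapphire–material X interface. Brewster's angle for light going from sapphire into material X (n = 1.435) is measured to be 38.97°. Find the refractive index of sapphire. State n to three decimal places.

At Brewster's angle, tan θ_B = n₂/n₁ with n₁ on the incident side (sapphire) and n₂ on the transmitted side (material X).
n₁ = n₂ / tan θ_B = 1.435 / tan 38.97° = 1.774.

n ≈ 1.774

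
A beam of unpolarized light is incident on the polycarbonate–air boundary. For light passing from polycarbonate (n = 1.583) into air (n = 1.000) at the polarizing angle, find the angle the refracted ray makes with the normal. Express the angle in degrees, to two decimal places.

θ_t ≈ 57.72°

θ_B = arctan(n₂/n₁) = arctan(1.000/1.583) = 32.28°.
At Brewster's angle the reflected and refracted rays are perpendicular, so θ_t = 90° − θ_B = 90° − 32.28° = 57.72°.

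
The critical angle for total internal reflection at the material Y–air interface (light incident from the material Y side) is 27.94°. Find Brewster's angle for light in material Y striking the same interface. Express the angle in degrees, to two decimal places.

θ_B ≈ 25.11°

sin θ_c = n₂/n₁, so n₂/n₁ = sin 27.94° = 0.4685.
Brewster: tan θ_B = n₂/n₁ = 0.4685.
θ_B = arctan(0.4685) = 25.11°.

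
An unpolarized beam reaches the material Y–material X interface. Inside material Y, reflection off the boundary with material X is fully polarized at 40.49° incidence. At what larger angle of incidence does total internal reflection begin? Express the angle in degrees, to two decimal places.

θ_c ≈ 58.63°

n₂/n₁ = tan 40.49° = 0.8538; the critical angle satisfies sin θ_c = n₂/n₁.
θ_c = arcsin(0.8538) = 58.63°.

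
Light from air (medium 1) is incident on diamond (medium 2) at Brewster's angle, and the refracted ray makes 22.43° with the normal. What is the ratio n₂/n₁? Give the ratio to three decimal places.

n₂/n₁ ≈ 2.423

θ_B + θ_t = 90°, so θ_B = 90° − 22.43° = 67.57°.
tan θ_B = n₂/n₁, so n₂/n₁ = tan 67.57° = 2.423.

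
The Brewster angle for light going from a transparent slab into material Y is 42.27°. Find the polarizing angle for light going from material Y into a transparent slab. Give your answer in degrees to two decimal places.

The two Brewster angles are complementary: θ_B' = 90° − θ_B = 90° − 42.27° = 47.73°.

θ_B' ≈ 47.73°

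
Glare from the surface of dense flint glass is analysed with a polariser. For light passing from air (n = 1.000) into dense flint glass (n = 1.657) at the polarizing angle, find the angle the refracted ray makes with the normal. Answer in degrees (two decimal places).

θ_B = arctan(n₂/n₁) = arctan(1.657/1.000) = 58.89°.
The refracted ray is perpendicular to the reflected ray, so θ_t = 90° − θ_B = 31.11°.

θ_t ≈ 31.11°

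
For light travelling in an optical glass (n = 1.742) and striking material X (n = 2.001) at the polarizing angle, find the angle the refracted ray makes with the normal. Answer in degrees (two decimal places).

θ_t ≈ 41.04°

First find Brewster's angle: tan θ_B = 2.001/1.742 = 1.1487, giving θ_B = 48.96°.
The refracted ray is perpendicular to the reflected ray, so θ_t = 90° − θ_B = 41.04°.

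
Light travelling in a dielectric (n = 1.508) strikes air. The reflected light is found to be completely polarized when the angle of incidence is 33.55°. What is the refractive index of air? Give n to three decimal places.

Brewster's law: tan θ_B = n₂/n₁ (light incident in a dielectric, refracted into air).
n₂ = n₁ tan θ_B = 1.508 × tan 33.55° = 1.000.

n ≈ 1.000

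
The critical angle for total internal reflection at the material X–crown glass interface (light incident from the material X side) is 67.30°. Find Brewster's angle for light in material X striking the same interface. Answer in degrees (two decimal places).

At the critical angle sin θ_c = n₂/n₁, giving n₂/n₁ = sin 67.30° = 0.9225.
Then tan θ_B = n₂/n₁ = 0.9225, so θ_B = arctan 0.9225 = 42.69°.

θ_B ≈ 42.69°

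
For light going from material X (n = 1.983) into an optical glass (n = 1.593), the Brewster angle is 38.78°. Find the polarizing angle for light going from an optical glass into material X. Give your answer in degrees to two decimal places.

θ_B' ≈ 51.22°

tan θ_B' = n₁/n₂ = 1/tan θ_B, so θ_B' = 90° − θ_B.
θ_B' = 90° − 38.78° = 51.22°.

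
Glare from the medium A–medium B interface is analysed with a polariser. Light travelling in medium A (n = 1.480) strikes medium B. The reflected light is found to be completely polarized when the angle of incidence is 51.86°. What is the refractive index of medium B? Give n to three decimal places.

Brewster's law: tan θ_B = n₂/n₁ (light incident in medium A, refracted into medium B).
n₂ = n₁ tan θ_B = 1.480 × tan 51.86° = 1.885.

n ≈ 1.885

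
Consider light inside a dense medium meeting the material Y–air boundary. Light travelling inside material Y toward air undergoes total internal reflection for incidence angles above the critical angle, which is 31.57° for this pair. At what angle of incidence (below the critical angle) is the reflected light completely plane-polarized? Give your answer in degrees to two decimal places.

sin θ_c = n₂/n₁, so n₂/n₁ = sin 31.57° = 0.5235.
Brewster: tan θ_B = n₂/n₁ = 0.5235.
θ_B = arctan(0.5235) = 27.63°.

θ_B ≈ 27.63°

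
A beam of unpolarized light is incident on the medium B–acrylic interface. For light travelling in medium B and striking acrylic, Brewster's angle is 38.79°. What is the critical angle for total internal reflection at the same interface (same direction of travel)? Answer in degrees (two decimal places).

θ_c ≈ 53.49°

n₂/n₁ = tan 38.79° = 0.8037; the critical angle satisfies sin θ_c = n₂/n₁.
θ_c = arcsin(0.8037) = 53.49°.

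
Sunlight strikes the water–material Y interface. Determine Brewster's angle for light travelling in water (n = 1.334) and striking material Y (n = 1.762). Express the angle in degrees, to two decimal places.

θ_B ≈ 52.87°

Brewster's condition: tan θ_B = n₂/n₁ = 1.762/1.334 = 1.3208.
θ_B = arctan(1.3208) = 52.87°.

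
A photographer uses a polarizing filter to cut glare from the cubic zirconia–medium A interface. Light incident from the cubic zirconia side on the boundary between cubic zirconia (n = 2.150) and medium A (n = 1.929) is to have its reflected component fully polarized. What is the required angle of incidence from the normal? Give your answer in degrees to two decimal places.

Here n₂/n₁ = 1.929/2.150 = 0.8972, and Brewster's law gives tan θ_B = n₂/n₁.
So θ_B = arctan 0.8972 = 41.90°.

θ_B ≈ 41.90°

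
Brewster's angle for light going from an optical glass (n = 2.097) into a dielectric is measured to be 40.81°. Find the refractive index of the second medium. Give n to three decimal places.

n ≈ 1.811

Brewster's law: tan θ_B = n₂/n₁ (light incident in an optical glass, refracted into a dielectric).
n₂ = n₁ tan θ_B = 2.097 × tan 40.81° = 1.811.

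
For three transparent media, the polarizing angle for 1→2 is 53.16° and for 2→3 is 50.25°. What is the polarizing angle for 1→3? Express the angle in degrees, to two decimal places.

n₂/n₁ = tan 53.16° = 1.3348 and n₃/n₂ = tan 50.25° = 1.2024.
Multiplying, n₃/n₁ = 1.3348 × 1.2024 = 1.6049, and θ_B(1→3) = arctan 1.6049 = 58.07°.

θ_B ≈ 58.07°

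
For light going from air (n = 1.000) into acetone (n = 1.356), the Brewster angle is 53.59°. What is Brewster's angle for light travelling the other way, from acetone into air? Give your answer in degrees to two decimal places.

Reversing the direction swaps n₁ and n₂, so tan θ_B' = 1/tan θ_B and θ_B' = 90° − θ_B.
Hence θ_B' = 90° − 53.59° = 36.41°.

θ_B' ≈ 36.41°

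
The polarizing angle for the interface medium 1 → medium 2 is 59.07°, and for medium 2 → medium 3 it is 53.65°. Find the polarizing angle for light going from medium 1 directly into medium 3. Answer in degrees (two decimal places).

n₂/n₁ = tan 59.07° = 1.6689 and n₃/n₂ = tan 53.65° = 1.3588.
Multiplying, n₃/n₁ = 1.6689 × 1.3588 = 2.2678, and θ_B(1→3) = arctan 2.2678 = 66.20°.

θ_B ≈ 66.20°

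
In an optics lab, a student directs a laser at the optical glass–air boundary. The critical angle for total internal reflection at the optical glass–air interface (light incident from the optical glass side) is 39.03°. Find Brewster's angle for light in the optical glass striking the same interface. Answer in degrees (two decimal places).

θ_B ≈ 32.20°

sin θ_c = n₂/n₁, so n₂/n₁ = sin 39.03° = 0.6297.
Brewster: tan θ_B = n₂/n₁ = 0.6297.
θ_B = arctan(0.6297) = 32.20°.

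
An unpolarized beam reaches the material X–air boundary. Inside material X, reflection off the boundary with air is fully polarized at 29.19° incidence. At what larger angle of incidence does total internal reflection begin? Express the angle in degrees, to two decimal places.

θ_c ≈ 33.96°

n₂/n₁ = tan 29.19° = 0.5587; the critical angle satisfies sin θ_c = n₂/n₁.
θ_c = arcsin(0.5587) = 33.96°.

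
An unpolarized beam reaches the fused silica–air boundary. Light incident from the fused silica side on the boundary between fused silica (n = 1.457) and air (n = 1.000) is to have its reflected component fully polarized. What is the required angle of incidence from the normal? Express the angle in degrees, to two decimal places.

θ_B ≈ 34.46°

At Brewster's angle the reflected and refracted rays are perpendicular, which with Snell's law gives tan θ_B = n₂/n₁.
tan θ_B = n₂/n₁ = 1.000/1.457 = 0.6863.
θ_B = arctan(0.6863) = 34.46°.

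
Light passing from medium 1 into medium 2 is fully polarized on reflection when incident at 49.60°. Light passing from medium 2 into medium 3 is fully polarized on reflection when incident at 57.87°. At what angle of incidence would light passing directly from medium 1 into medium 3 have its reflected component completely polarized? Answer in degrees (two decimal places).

n₂/n₁ = tan 49.60° = 1.1750 and n₃/n₂ = tan 57.87° = 1.5923.
So n₃/n₁ = (n₂/n₁)(n₃/n₂) = 1.1750 × 1.5923 = 1.8709.
θ_B(1→3) = arctan(1.8709) = 61.88°.

θ_B ≈ 61.88°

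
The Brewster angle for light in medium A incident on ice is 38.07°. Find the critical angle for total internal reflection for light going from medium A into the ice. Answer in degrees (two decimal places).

tan θ_B = n₂/n₁ = tan 38.07° = 0.7833.
Total internal reflection: sin θ_c = n₂/n₁ = 0.7833.
θ_c = arcsin(0.7833) = 51.56°.

θ_c ≈ 51.56°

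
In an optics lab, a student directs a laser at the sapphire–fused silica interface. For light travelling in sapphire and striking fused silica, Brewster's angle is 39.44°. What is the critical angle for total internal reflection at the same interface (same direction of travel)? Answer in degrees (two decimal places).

tan θ_B = n₂/n₁ = tan 39.44° = 0.8226.
Total internal reflection: sin θ_c = n₂/n₁ = 0.8226.
θ_c = arcsin(0.8226) = 55.34°.

θ_c ≈ 55.34°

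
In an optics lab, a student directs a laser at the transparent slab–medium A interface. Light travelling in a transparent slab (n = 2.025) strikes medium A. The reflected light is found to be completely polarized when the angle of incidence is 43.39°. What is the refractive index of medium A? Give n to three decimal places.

n ≈ 1.914

Full polarization of the reflected beam means tan θ_B = n₂/n₁, where n₁ is the incident medium (a transparent slab).
n₂ = n₁ tan θ_B = 2.025 × tan 43.39° = 1.914.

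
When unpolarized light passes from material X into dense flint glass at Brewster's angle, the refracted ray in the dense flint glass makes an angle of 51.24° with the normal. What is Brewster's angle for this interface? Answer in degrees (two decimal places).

θ_B ≈ 38.76°

Since the reflected and refracted rays are at right angles at the polarizing angle, θ_B + θ_t = 90°.
θ_B = 90° − 51.24° = 38.76°.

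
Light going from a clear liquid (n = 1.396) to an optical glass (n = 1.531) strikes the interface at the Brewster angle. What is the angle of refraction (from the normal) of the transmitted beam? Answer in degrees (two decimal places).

θ_t ≈ 42.36°

First find Brewster's angle: tan θ_B = 1.531/1.396 = 1.0967, giving θ_B = 47.64°.
At Brewster's angle the reflected and refracted rays are perpendicular, so θ_t = 90° − θ_B = 90° − 47.64° = 42.36°.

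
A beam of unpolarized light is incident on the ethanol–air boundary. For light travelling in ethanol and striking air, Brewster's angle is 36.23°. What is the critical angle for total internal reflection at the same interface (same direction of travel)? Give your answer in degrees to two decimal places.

tan θ_B = n₂/n₁ = tan 36.23° = 0.7327.
Total internal reflection: sin θ_c = n₂/n₁ = 0.7327.
θ_c = arcsin(0.7327) = 47.11°.

θ_c ≈ 47.11°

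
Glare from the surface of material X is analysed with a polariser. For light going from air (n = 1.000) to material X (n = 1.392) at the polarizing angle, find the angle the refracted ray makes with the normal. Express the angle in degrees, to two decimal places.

First find Brewster's angle: tan θ_B = 1.392/1.000 = 1.3920, giving θ_B = 54.31°.
At Brewster's angle the reflected and refracted rays are perpendicular, so θ_t = 90° − θ_B = 90° − 54.31° = 35.69°.

θ_t ≈ 35.69°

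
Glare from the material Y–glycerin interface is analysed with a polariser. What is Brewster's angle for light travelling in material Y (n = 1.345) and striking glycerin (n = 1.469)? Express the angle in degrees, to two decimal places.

θ_B ≈ 47.52°

The reflected p-component vanishes when tan θ_B = n₂/n₁.
Brewster's condition: tan θ_B = n₂/n₁ = 1.469/1.345 = 1.0922.
θ_B = arctan(1.0922) = 47.52°.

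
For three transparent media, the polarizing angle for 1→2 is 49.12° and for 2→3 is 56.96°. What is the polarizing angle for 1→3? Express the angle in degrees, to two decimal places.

θ_B ≈ 60.62°

tan θ_B(1→2) = n₂/n₁ = tan 49.12° = 1.1552.
tan θ_B(2→3) = n₃/n₂ = tan 56.96° = 1.5375.
So n₃/n₁ = (n₂/n₁)(n₃/n₂) = 1.1552 × 1.5375 = 1.7762.
θ_B(1→3) = arctan(1.7762) = 60.62°.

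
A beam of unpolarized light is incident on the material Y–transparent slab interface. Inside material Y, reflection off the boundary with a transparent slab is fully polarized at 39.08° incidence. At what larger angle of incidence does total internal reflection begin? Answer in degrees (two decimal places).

From Brewster, n₂/n₁ = tan θ_B = tan 39.08° = 0.8121.
Then sin θ_c = n₂/n₁ = 0.8121, so θ_c = arcsin 0.8121 = 54.30°.

θ_c ≈ 54.30°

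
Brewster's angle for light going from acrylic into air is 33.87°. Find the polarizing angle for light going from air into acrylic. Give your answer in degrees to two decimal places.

The two Brewster angles are complementary: θ_B' = 90° − θ_B = 90° − 33.87° = 56.13°.

θ_B' ≈ 56.13°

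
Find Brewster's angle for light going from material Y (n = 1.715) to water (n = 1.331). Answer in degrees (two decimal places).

θ_B ≈ 37.81°

The reflected p-component vanishes when tan θ_B = n₂/n₁.
Here n₂/n₁ = 1.331/1.715 = 0.7761, and Brewster's law gives tan θ_B = n₂/n₁.
θ_B = arctan(0.7761) = 37.81°.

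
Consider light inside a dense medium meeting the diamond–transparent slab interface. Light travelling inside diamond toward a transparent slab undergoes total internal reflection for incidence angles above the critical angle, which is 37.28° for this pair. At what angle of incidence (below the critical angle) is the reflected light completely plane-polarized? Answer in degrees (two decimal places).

θ_B ≈ 31.20°

At the critical angle sin θ_c = n₂/n₁, giving n₂/n₁ = sin 37.28° = 0.6057.
Then tan θ_B = n₂/n₁ = 0.6057, so θ_B = arctan 0.6057 = 31.20°.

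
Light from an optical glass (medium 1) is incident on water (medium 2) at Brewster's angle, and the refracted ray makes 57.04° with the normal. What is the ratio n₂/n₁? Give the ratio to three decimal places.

n₂/n₁ ≈ 0.648

θ_B + θ_t = 90°, so θ_B = 90° − 57.04° = 32.96°.
Then n₂/n₁ = tan θ_B = tan 32.96° = 0.648.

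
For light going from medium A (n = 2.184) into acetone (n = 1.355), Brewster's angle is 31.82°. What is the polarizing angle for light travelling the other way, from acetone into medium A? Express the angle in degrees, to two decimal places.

θ_B' ≈ 58.18°

Reversing the direction swaps n₁ and n₂, so tan θ_B' = 1/tan θ_B and θ_B' = 90° − θ_B.
Hence θ_B' = 90° − 31.82° = 58.18°.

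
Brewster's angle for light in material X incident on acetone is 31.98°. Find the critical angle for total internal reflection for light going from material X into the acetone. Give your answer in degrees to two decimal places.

From Brewster, n₂/n₁ = tan θ_B = tan 31.98° = 0.6244.
Then sin θ_c = n₂/n₁ = 0.6244, so θ_c = arcsin 0.6244 = 38.64°.

θ_c ≈ 38.64°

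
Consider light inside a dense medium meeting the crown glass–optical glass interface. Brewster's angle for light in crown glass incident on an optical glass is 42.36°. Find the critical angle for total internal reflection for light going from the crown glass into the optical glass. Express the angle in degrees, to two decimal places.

From Brewster, n₂/n₁ = tan θ_B = tan 42.36° = 0.9118.
Then sin θ_c = n₂/n₁ = 0.9118, so θ_c = arcsin 0.9118 = 65.76°.

θ_c ≈ 65.76°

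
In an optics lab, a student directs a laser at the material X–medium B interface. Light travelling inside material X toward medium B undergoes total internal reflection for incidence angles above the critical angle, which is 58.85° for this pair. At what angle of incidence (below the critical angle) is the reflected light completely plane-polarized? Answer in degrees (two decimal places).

n₂/n₁ = sin θ_c = sin 58.85° = 0.8558.
tan θ_B equals the same ratio, so θ_B = arctan(0.8558) = 40.56°.

θ_B ≈ 40.56°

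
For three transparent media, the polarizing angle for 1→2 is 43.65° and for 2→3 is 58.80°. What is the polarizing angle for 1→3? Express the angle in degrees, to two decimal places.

θ_B ≈ 57.59°

n₂/n₁ = tan 43.65° = 0.9540 and n₃/n₂ = tan 58.80° = 1.6512.
So n₃/n₁ = (n₂/n₁)(n₃/n₂) = 0.9540 × 1.6512 = 1.5752.
θ_B(1→3) = arctan(1.5752) = 57.59°.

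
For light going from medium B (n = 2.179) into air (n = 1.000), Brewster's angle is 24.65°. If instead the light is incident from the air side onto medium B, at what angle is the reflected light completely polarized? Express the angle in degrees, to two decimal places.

θ_B' ≈ 65.35°

tan θ_B' = n₁/n₂ = 1/tan θ_B, so θ_B' = 90° − θ_B.
θ_B' = 90° − 24.65° = 65.35°.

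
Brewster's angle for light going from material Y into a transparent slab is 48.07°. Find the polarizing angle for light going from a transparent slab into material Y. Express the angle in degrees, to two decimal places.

Reversing the direction swaps n₁ and n₂, so tan θ_B' = 1/tan θ_B and θ_B' = 90° − θ_B.
Hence θ_B' = 90° − 48.07° = 41.93°.

θ_B' ≈ 41.93°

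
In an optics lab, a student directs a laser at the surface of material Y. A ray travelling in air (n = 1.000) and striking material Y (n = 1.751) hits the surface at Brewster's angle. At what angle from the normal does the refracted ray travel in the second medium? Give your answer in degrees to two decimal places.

θ_t ≈ 29.73°

First find Brewster's angle: tan θ_B = 1.751/1.000 = 1.7510, giving θ_B = 60.27°.
At Brewster's angle the reflected and refracted rays are perpendicular, so θ_t = 90° − θ_B = 90° − 60.27° = 29.73°.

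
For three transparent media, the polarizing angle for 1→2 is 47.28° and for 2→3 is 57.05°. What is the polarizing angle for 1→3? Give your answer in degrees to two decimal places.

θ_B ≈ 59.10°

tan θ_B(1→2) = n₂/n₁ = tan 47.28° = 1.0829.
tan θ_B(2→3) = n₃/n₂ = tan 57.05° = 1.5428.
Multiplying, n₃/n₁ = 1.0829 × 1.5428 = 1.6708, and θ_B(1→3) = arctan 1.6708 = 59.10°.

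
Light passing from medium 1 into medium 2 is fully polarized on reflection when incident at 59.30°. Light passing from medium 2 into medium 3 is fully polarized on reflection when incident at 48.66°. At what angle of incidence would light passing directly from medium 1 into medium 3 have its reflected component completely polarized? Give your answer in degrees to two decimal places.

n₂/n₁ = tan 59.30° = 1.6842 and n₃/n₂ = tan 48.66° = 1.1367.
n₃/n₁ = 1.9144. Then tan θ_B(1→3) = n₃/n₁, so θ_B(1→3) = arctan(1.9144) = 62.42°.

θ_B ≈ 62.42°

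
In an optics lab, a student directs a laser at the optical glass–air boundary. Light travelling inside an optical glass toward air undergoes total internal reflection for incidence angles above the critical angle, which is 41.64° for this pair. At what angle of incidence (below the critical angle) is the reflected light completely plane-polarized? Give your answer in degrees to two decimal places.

n₂/n₁ = sin θ_c = sin 41.64° = 0.6644.
tan θ_B equals the same ratio, so θ_B = arctan(0.6644) = 33.60°.

θ_B ≈ 33.60°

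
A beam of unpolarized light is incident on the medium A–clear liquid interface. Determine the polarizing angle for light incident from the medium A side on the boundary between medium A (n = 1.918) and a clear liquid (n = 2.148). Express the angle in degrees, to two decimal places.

θ_B ≈ 48.24°

The reflected p-component vanishes when tan θ_B = n₂/n₁.
tan θ_B = n₂/n₁ = 2.148/1.918 = 1.1199. Taking the arctangent, θ_B = 48.24°.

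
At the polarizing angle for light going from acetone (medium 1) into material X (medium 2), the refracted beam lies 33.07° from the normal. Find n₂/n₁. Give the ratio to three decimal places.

n₂/n₁ ≈ 1.536

At Brewster incidence θ_B = 90° − θ_t = 90° − 33.07° = 56.93°.
Then n₂/n₁ = tan θ_B = tan 56.93° = 1.536.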